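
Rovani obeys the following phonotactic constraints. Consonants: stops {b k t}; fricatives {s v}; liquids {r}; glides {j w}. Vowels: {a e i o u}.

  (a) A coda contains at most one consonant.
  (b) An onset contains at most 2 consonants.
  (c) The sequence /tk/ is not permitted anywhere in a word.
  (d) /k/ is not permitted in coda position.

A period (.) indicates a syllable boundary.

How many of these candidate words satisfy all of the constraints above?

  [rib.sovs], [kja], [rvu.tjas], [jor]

3

[rib.sovs] — violates constraint (a): syllable 2 coda /vs/ has 2 consonants (> 1) → ill-formed
[kja] — σ1 onset /kj/ (2C), coda /∅/ ok → well-formed
[rvu.tjas] — σ1 onset /rv/ (2C), coda /∅/ ok; σ2 onset /tj/ (2C), coda /s/ ok → well-formed
[jor] — σ1 onset /j/, coda /r/ ok → well-formed
Well-formed: [kja], [rvu.tjas], [jor] → 3.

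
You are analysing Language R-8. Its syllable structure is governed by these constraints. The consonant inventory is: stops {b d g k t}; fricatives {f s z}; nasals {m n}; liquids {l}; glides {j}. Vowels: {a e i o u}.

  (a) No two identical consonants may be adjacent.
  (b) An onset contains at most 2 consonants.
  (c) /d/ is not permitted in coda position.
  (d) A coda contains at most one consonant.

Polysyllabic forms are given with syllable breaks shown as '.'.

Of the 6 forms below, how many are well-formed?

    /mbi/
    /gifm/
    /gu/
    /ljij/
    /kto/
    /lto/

/mbi/ — σ1 onset /mb/ (2C), coda /∅/ ok → well-formed
/gifm/ — violates constraint (d): syllable 1 coda /fm/ has 2 consonants (> 1) → ill-formed
/gu/ — σ1 onset /g/, coda /∅/ ok → well-formed
/ljij/ — σ1 onset /lj/ (2C), coda /j/ ok → well-formed
/kto/ — σ1 onset /kt/ (2C), coda /∅/ ok → well-formed
/lto/ — σ1 onset /lt/ (2C), coda /∅/ ok → well-formed
Well-formed: /mbi/, /gu/, /ljij/, /kto/, /lto/ → 5.

5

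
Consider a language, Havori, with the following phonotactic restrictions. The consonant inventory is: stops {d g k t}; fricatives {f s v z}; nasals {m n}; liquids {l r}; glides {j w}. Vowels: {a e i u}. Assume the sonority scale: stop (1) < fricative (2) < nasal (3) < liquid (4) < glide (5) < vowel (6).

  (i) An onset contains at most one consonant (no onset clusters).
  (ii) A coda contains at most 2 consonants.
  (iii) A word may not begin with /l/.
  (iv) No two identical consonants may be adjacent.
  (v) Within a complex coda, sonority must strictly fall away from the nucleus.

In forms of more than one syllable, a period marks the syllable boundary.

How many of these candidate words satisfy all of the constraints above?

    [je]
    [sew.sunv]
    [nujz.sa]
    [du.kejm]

[je] — σ1 onset /j/, coda /∅/ ok → licit
[sew.sunv] — σ1 onset /s/, coda /w/ ok; σ2 onset /s/, coda /nv/ (3→2 falls) ok → licit
[nujz.sa] — σ1 onset /n/, coda /jz/ (5→2 falls) ok; σ2 onset /s/, coda /∅/ ok → licit
[du.kejm] — σ1 onset /d/, coda /∅/ ok; σ2 onset /k/, coda /jm/ (5→3 falls) ok → licit
Licit: [je], [sew.sunv], [nujz.sa], [du.kejm] → 4.

4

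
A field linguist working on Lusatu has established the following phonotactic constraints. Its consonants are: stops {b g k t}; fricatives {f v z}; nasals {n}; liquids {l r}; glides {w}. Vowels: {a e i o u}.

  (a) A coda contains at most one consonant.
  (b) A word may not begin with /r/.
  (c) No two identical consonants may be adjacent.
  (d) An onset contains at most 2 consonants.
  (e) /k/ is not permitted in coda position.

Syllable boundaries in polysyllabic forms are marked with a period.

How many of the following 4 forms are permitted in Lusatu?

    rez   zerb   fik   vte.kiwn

rez — violates constraint (b): word begins with /r/ → not permitted
zerb — violates constraint (a): syllable 1 coda /rb/ has 2 consonants (> 1) → not permitted
fik — violates constraint (e): syllable 1 coda contains /k/ → not permitted
vte.kiwn — violates constraint (a): syllable 2 coda /wn/ has 2 consonants (> 1) → not permitted
No form is permitted → 0.

0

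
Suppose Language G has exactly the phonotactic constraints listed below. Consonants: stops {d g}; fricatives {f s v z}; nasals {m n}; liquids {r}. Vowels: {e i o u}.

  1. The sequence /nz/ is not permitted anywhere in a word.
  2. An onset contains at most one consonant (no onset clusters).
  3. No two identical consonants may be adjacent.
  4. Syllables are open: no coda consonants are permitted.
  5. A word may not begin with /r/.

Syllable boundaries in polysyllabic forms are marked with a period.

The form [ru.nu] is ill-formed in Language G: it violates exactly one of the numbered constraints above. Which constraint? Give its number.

5

[ru.nu]: word begins with /r/.
This is a violation of constraint 5: "A word may not begin with /r/."
The remaining constraints (1, 2, 3, 4) are satisfied.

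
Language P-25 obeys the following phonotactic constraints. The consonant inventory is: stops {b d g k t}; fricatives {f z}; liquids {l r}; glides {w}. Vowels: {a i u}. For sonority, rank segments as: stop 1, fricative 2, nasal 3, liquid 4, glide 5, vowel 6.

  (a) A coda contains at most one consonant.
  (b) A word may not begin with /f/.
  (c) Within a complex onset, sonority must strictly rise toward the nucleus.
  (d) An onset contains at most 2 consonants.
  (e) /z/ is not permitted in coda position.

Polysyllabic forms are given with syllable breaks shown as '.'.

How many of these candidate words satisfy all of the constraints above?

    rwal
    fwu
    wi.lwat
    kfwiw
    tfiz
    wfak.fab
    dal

3

rwal — σ1 onset /rw/ (4→5 rises), coda /l/ ok → licit
fwu — violates constraint (b): word begins with /f/ → illicit
wi.lwat — σ1 onset /w/, coda /∅/ ok; σ2 onset /lw/ (4→5 rises), coda /t/ ok → licit
kfwiw — violates constraint (d): syllable 1 onset /kfw/ has 3 consonants (> 2) → illicit
tfiz — violates constraint (e): syllable 1 coda contains /z/ → illicit
wfak.fab — violates constraint (c): syllable 1 onset /wf/: /w/ (glide, 5) → /f/ (fricative, 2) does not rise → illicit
dal — σ1 onset /d/, coda /l/ ok → licit
Licit: rwal, wi.lwat, dal → 3.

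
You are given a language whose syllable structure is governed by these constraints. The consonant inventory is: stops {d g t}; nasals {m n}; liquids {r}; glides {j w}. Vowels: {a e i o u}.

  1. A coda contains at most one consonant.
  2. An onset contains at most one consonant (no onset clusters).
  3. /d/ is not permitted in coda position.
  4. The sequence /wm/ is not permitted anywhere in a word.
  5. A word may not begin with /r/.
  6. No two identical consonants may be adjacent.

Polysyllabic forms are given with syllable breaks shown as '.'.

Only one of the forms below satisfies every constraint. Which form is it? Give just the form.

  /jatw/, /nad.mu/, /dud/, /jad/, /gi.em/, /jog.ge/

/gi.em/

/jatw/ — violates constraint 1: syllable 1 coda /tw/ has 2 consonants (> 1) → phonotactically illegal
/nad.mu/ — violates constraint 3: syllable 1 coda contains /d/ → phonotactically illegal
/dud/ — violates constraint 3: syllable 1 coda contains /d/ → phonotactically illegal
/jad/ — violates constraint 3: syllable 1 coda contains /d/ → phonotactically illegal
/gi.em/ — σ1 onset /g/, coda /∅/ ok; σ2 onset /∅/, coda /m/ ok → phonotactically legal
/jog.ge/ — violates constraint 6: adjacent identical consonants /gg/ → phonotactically illegal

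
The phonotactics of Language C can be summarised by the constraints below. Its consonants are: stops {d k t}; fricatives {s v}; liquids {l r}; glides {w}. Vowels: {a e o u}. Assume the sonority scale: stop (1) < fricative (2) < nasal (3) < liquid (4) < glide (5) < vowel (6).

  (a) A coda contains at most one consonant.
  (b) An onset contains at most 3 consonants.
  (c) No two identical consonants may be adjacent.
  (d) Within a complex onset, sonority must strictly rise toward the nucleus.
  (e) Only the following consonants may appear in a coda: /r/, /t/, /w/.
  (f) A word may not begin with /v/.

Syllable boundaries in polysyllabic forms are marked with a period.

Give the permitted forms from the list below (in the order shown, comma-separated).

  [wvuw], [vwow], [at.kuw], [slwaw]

[wvuw] — violates constraint (d): syllable 1 onset /wv/: /w/ (glide, 5) → /v/ (fricative, 2) does not rise → not permitted
[vwow] — violates constraint (f): word begins with /v/ → not permitted
[at.kuw] — σ1 onset /∅/, coda /t/ ok; σ2 onset /k/, coda /w/ ok → permitted
[slwaw] — σ1 onset /slw/ (2→4→5 rises), coda /w/ ok → permitted

[at.kuw], [slwaw]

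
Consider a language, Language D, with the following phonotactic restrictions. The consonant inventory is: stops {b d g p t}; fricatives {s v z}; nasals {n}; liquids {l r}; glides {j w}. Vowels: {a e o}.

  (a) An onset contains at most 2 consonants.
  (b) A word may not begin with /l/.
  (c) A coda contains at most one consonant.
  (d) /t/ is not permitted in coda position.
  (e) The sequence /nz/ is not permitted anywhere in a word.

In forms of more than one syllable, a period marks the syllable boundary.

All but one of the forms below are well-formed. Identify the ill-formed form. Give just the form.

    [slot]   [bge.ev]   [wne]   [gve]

[slot] — violates constraint (d): syllable 1 coda contains /t/ → ill-formed
[bge.ev] — σ1 onset /bg/ (2C), coda /∅/ ok; σ2 onset /∅/, coda /v/ ok → well-formed
[wne] — σ1 onset /wn/ (2C), coda /∅/ ok → well-formed
[gve] — σ1 onset /gv/ (2C), coda /∅/ ok → well-formed

[slot]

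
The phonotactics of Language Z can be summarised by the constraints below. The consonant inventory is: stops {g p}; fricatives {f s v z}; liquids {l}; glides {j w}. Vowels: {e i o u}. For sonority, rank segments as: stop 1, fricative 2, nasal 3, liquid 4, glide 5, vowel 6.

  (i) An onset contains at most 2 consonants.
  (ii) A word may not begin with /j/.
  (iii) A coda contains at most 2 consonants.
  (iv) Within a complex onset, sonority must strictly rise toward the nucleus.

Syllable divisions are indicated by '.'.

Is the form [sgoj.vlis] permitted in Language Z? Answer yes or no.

[sgoj.vlis] — violates constraint (iv): syllable 1 onset /sg/: /s/ (fricative, 2) → /g/ (stop, 1) does not rise → not permitted

no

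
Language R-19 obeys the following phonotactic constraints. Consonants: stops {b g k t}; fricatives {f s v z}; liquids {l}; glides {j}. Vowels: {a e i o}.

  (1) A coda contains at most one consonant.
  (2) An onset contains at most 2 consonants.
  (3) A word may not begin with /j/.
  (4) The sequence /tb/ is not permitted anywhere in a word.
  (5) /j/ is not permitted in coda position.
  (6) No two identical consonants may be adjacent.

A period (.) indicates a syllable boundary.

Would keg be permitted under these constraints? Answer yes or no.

yes

keg — σ1 onset /k/, coda /g/ ok → permitted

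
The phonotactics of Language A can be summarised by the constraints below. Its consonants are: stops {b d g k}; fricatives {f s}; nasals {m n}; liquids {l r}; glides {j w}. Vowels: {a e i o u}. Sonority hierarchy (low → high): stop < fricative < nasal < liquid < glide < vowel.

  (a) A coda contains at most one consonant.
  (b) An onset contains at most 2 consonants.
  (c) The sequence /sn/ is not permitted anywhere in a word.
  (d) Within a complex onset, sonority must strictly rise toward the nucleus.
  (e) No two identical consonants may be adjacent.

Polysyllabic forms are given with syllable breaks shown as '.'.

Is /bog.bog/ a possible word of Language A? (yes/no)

/bog.bog/ — σ1 onset /b/, coda /g/ ok; σ2 onset /b/, coda /g/ ok → well-formed

yes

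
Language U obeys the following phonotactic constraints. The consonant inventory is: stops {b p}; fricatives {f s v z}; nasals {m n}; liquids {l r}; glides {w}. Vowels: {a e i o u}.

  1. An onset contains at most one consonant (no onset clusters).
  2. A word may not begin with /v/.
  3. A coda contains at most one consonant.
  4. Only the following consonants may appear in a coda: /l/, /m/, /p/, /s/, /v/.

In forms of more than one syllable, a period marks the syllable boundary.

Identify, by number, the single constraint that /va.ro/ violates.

/va.ro/: word begins with /v/.
This is a violation of constraint 2: "A word may not begin with /v/."
The remaining constraints (1, 3, 4) are satisfied.

2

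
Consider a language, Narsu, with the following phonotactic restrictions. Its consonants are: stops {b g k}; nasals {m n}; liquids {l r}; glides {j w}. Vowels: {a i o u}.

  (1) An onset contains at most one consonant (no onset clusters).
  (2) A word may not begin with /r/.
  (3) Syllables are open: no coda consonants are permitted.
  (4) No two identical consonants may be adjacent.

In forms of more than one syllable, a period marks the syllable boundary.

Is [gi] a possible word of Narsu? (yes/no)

yes

[gi] — σ1 onset /g/, coda /∅/ ok → licit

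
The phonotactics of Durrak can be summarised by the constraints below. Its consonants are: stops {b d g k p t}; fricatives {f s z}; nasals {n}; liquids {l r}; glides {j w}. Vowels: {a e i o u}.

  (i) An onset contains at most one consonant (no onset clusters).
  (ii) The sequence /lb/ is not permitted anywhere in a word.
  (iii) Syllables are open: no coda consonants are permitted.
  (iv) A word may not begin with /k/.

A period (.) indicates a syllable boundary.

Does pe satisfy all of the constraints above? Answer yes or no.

yes

pe — σ1 onset /p/, coda /∅/ ok → permitted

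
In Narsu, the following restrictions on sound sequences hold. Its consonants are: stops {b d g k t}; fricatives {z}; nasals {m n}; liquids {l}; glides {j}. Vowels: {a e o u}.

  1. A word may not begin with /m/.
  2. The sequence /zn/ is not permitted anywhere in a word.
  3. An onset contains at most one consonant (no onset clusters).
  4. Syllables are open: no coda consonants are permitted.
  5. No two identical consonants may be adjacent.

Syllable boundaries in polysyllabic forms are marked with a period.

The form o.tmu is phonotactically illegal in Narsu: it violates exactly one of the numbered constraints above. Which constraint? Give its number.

o.tmu: syllable 2 onset /tm/ has 2 consonants (> 1).
This is a violation of constraint 3: "An onset contains at most one consonant (no onset clusters)."
The remaining constraints (1, 2, 4, 5) are satisfied.

3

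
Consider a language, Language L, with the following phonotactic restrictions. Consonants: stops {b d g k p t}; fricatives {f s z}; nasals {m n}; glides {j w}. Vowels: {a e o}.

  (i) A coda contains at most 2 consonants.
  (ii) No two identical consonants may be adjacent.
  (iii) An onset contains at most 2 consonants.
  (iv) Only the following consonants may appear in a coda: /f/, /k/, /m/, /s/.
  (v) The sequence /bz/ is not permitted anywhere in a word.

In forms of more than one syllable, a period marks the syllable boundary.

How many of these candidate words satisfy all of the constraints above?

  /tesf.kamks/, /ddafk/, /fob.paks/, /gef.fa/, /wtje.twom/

0

/tesf.kamks/ — violates constraint (i): syllable 2 coda /mks/ has 3 consonants (> 2) → phonotactically illegal
/ddafk/ — violates constraint (ii): adjacent identical consonants /dd/ → phonotactically illegal
/fob.paks/ — violates constraint (iv): syllable 1 coda contains /b/, which is not a licensed coda consonant → phonotactically illegal
/gef.fa/ — violates constraint (ii): adjacent identical consonants /ff/ → phonotactically illegal
/wtje.twom/ — violates constraint (iii): syllable 1 onset /wtj/ has 3 consonants (> 2) → phonotactically illegal
No form is phonotactically legal → 0.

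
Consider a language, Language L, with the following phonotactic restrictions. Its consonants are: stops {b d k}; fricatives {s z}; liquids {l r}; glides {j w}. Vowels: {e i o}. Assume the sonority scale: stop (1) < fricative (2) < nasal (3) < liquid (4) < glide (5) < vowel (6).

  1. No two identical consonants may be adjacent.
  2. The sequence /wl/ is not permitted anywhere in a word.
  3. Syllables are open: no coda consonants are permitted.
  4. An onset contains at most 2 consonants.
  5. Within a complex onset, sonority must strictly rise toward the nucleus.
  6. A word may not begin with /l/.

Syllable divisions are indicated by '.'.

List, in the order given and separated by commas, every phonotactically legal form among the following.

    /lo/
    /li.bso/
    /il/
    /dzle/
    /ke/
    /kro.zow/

/ke/

/lo/ — violates constraint 6: word begins with /l/ → phonotactically illegal
/li.bso/ — violates constraint 6: word begins with /l/ → phonotactically illegal
/il/ — violates constraint 3: syllable 1 coda /l/ has 1 consonant (> 0) → phonotactically illegal
/dzle/ — violates constraint 4: syllable 1 onset /dzl/ has 3 consonants (> 2) → phonotactically illegal
/ke/ — σ1 onset /k/, coda /∅/ ok → phonotactically legal
/kro.zow/ — violates constraint 3: syllable 2 coda /w/ has 1 consonant (> 0) → phonotactically illegal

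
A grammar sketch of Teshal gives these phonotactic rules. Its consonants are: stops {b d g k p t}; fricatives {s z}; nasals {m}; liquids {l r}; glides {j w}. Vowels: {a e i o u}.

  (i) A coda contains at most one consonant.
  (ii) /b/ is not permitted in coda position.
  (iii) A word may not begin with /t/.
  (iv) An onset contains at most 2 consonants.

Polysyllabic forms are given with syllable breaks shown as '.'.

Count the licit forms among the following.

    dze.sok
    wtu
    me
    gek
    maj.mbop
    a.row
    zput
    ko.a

dze.sok — σ1 onset /dz/ (2C), coda /∅/ ok; σ2 onset /s/, coda /k/ ok → licit
wtu — σ1 onset /wt/ (2C), coda /∅/ ok → licit
me — σ1 onset /m/, coda /∅/ ok → licit
gek — σ1 onset /g/, coda /k/ ok → licit
maj.mbop — σ1 onset /m/, coda /j/ ok; σ2 onset /mb/ (2C), coda /p/ ok → licit
a.row — σ1 onset /∅/, coda /∅/ ok; σ2 onset /r/, coda /w/ ok → licit
zput — σ1 onset /zp/ (2C), coda /t/ ok → licit
ko.a — σ1 onset /k/, coda /∅/ ok; σ2 onset /∅/, coda /∅/ ok → licit
Licit: dze.sok, wtu, me, gek, maj.mbop, a.row, zput, ko.a → 8.

8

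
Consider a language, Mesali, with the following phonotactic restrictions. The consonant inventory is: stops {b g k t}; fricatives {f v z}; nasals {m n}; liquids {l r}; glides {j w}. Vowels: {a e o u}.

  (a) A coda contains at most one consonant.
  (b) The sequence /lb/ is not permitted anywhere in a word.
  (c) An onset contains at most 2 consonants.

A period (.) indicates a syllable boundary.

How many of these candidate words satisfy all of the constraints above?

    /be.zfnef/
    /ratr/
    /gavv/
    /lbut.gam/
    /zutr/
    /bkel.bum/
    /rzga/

/be.zfnef/ — violates constraint (c): syllable 2 onset /zfn/ has 3 consonants (> 2) → illicit
/ratr/ — violates constraint (a): syllable 1 coda /tr/ has 2 consonants (> 1) → illicit
/gavv/ — violates constraint (a): syllable 1 coda /vv/ has 2 consonants (> 1) → illicit
/lbut.gam/ — violates constraint (b): contains banned sequence /lb/ → illicit
/zutr/ — violates constraint (a): syllable 1 coda /tr/ has 2 consonants (> 1) → illicit
/bkel.bum/ — violates constraint (b): contains banned sequence /lb/ → illicit
/rzga/ — violates constraint (c): syllable 1 onset /rzg/ has 3 consonants (> 2) → illicit
No form is licit → 0.

0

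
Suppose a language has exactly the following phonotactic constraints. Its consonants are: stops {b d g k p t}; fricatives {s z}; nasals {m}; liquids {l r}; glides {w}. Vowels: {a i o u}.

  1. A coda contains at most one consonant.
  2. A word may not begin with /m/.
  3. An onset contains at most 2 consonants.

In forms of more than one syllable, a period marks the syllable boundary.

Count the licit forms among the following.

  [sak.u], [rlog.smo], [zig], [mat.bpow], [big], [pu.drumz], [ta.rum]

[sak.u] — σ1 onset /s/, coda /k/ ok; σ2 onset /∅/, coda /∅/ ok → licit
[rlog.smo] — σ1 onset /rl/ (2C), coda /g/ ok; σ2 onset /sm/ (2C), coda /∅/ ok → licit
[zig] — σ1 onset /z/, coda /g/ ok → licit
[mat.bpow] — violates constraint 2: word begins with /m/ → illicit
[big] — σ1 onset /b/, coda /g/ ok → licit
[pu.drumz] — violates constraint 1: syllable 2 coda /mz/ has 2 consonants (> 1) → illicit
[ta.rum] — σ1 onset /t/, coda /∅/ ok; σ2 onset /r/, coda /m/ ok → licit
Licit: [sak.u], [rlog.smo], [zig], [big], [ta.rum] → 5.

5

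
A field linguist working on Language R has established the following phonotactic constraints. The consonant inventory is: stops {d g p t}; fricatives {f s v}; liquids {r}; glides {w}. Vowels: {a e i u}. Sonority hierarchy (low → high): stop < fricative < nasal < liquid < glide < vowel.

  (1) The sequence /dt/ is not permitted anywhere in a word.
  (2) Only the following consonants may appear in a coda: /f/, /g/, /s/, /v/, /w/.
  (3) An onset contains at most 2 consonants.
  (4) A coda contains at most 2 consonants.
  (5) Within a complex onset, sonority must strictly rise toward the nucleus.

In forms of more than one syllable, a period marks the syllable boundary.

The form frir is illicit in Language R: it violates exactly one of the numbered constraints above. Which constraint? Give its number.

frir: syllable 1 coda contains /r/, which is not a licensed coda consonant.
This is a violation of constraint 2: "Only the following consonants may appear in a coda: /f/, /g/, /s/, /v/, /w/."
The remaining constraints (1, 3, 4, 5) are satisfied.

2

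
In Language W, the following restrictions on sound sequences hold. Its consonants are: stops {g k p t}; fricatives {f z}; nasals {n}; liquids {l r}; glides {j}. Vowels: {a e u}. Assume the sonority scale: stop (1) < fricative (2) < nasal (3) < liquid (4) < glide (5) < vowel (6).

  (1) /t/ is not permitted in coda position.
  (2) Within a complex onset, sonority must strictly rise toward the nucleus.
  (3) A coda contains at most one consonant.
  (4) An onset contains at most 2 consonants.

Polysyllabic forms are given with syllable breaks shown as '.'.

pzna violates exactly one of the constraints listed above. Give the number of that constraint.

4

pzna: syllable 1 onset /pzn/ has 3 consonants (> 2).
This is a violation of constraint 4: "An onset contains at most 2 consonants."
The remaining constraints (1, 2, 3) are satisfied.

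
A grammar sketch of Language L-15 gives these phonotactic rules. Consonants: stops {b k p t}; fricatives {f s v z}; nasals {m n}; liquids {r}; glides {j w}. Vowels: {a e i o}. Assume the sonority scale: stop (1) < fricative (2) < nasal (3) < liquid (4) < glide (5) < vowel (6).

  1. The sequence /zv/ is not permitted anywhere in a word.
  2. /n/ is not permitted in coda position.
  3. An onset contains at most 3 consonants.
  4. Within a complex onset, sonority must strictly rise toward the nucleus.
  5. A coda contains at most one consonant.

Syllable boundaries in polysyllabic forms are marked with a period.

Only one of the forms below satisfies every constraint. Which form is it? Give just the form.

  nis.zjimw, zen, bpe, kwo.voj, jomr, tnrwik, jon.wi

kwo.voj

nis.zjimw — violates constraint 5: syllable 2 coda /mw/ has 2 consonants (> 1) → illicit
zen — violates constraint 2: syllable 1 coda contains /n/ → illicit
bpe — violates constraint 4: syllable 1 onset /bp/: /b/ (stop, 1) → /p/ (stop, 1) does not rise → illicit
kwo.voj — σ1 onset /kw/ (1→5 rises), coda /∅/ ok; σ2 onset /v/, coda /j/ ok → licit
jomr — violates constraint 5: syllable 1 coda /mr/ has 2 consonants (> 1) → illicit
tnrwik — violates constraint 3: syllable 1 onset /tnrw/ has 4 consonants (> 3) → illicit
jon.wi — violates constraint 2: syllable 1 coda contains /n/ → illicit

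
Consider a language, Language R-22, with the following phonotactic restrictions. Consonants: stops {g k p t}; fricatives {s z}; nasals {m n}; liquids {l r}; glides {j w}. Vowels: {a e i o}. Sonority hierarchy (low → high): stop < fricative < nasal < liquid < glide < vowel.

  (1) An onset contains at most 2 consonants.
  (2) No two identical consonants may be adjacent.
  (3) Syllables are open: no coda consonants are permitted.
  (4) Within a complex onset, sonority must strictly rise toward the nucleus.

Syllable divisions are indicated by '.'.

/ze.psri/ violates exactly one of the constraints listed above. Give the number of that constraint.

/ze.psri/: syllable 2 onset /psr/ has 3 consonants (> 2).
This is a violation of constraint 1: "An onset contains at most 2 consonants."
The remaining constraints (2, 3, 4) are satisfied.

1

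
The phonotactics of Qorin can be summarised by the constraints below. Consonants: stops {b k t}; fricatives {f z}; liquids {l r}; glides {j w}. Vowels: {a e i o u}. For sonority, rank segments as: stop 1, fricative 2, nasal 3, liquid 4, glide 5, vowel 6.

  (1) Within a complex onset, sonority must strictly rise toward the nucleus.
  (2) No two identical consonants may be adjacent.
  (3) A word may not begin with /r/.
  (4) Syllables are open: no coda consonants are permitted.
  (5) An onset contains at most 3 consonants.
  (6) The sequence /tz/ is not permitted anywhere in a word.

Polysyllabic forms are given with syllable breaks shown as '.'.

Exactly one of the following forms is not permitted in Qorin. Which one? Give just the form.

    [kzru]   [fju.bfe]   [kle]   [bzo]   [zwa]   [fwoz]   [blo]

[kzru] — σ1 onset /kzr/ (1→2→4 rises), coda /∅/ ok → permitted
[fju.bfe] — σ1 onset /fj/ (2→5 rises), coda /∅/ ok; σ2 onset /bf/ (1→2 rises), coda /∅/ ok → permitted
[kle] — σ1 onset /kl/ (1→4 rises), coda /∅/ ok → permitted
[bzo] — σ1 onset /bz/ (1→2 rises), coda /∅/ ok → permitted
[zwa] — σ1 onset /zw/ (2→5 rises), coda /∅/ ok → permitted
[fwoz] — violates constraint 4: syllable 1 coda /z/ has 1 consonant (> 0) → not permitted
[blo] — σ1 onset /bl/ (1→4 rises), coda /∅/ ok → permitted

[fwoz]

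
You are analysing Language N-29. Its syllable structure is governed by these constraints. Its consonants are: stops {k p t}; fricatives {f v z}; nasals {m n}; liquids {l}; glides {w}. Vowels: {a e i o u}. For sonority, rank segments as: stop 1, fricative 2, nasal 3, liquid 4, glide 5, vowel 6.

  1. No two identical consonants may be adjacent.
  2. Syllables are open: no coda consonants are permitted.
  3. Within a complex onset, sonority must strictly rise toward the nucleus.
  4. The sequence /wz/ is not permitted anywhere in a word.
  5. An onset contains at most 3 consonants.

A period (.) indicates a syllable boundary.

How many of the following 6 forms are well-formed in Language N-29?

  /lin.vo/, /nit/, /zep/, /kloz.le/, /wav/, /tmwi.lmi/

0

/lin.vo/ — violates constraint 2: syllable 1 coda /n/ has 1 consonant (> 0) → ill-formed
/nit/ — violates constraint 2: syllable 1 coda /t/ has 1 consonant (> 0) → ill-formed
/zep/ — violates constraint 2: syllable 1 coda /p/ has 1 consonant (> 0) → ill-formed
/kloz.le/ — violates constraint 2: syllable 1 coda /z/ has 1 consonant (> 0) → ill-formed
/wav/ — violates constraint 2: syllable 1 coda /v/ has 1 consonant (> 0) → ill-formed
/tmwi.lmi/ — violates constraint 3: syllable 2 onset /lm/: /l/ (liquid, 4) → /m/ (nasal, 3) does not rise → ill-formed
No form is well-formed → 0.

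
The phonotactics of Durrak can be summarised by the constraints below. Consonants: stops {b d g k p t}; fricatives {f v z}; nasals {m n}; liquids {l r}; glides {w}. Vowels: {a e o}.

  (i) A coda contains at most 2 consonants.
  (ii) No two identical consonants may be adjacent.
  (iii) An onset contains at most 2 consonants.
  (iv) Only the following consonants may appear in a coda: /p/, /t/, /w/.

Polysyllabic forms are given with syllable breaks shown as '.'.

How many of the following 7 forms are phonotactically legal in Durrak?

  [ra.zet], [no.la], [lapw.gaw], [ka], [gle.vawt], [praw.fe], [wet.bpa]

[ra.zet] — σ1 onset /r/, coda /∅/ ok; σ2 onset /z/, coda /t/ ok → phonotactically legal
[no.la] — σ1 onset /n/, coda /∅/ ok; σ2 onset /l/, coda /∅/ ok → phonotactically legal
[lapw.gaw] — σ1 onset /l/, coda /pw/ (2C) ok; σ2 onset /g/, coda /w/ ok → phonotactically legal
[ka] — σ1 onset /k/, coda /∅/ ok → phonotactically legal
[gle.vawt] — σ1 onset /gl/ (2C), coda /∅/ ok; σ2 onset /v/, coda /wt/ (2C) ok → phonotactically legal
[praw.fe] — σ1 onset /pr/ (2C), coda /w/ ok; σ2 onset /f/, coda /∅/ ok → phonotactically legal
[wet.bpa] — σ1 onset /w/, coda /t/ ok; σ2 onset /bp/ (2C), coda /∅/ ok → phonotactically legal
Phonotactically legal: [ra.zet], [no.la], [lapw.gaw], [ka], [gle.vawt], [praw.fe], [wet.bpa] → 7.

7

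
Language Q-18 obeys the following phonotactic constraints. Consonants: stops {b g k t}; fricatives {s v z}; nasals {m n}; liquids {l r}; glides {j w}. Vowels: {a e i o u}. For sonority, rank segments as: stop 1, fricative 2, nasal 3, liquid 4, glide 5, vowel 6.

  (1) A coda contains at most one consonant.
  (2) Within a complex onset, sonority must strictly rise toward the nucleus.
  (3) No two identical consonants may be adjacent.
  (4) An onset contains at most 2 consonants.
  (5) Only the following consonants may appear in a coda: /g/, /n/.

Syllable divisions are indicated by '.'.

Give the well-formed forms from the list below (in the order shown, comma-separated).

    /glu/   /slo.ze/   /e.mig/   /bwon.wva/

/glu/ — σ1 onset /gl/ (1→4 rises), coda /∅/ ok → well-formed
/slo.ze/ — σ1 onset /sl/ (2→4 rises), coda /∅/ ok; σ2 onset /z/, coda /∅/ ok → well-formed
/e.mig/ — σ1 onset /∅/, coda /∅/ ok; σ2 onset /m/, coda /g/ ok → well-formed
/bwon.wva/ — violates constraint 2: syllable 2 onset /wv/: /w/ (glide, 5) → /v/ (fricative, 2) does not rise → ill-formed

/glu/, /slo.ze/, /e.mig/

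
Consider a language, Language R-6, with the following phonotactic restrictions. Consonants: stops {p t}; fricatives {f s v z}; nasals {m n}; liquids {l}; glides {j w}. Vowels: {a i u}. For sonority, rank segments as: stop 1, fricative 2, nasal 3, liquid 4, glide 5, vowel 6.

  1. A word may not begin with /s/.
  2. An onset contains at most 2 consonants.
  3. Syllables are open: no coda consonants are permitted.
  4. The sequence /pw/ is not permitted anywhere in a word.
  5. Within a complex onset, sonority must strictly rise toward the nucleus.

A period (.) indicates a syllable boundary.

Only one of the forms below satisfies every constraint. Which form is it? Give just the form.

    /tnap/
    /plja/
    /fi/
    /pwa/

/fi/

/tnap/ — violates constraint 3: syllable 1 coda /p/ has 1 consonant (> 0) → ill-formed
/plja/ — violates constraint 2: syllable 1 onset /plj/ has 3 consonants (> 2) → ill-formed
/fi/ — σ1 onset /f/, coda /∅/ ok → well-formed
/pwa/ — violates constraint 4: contains banned sequence /pw/ → ill-formed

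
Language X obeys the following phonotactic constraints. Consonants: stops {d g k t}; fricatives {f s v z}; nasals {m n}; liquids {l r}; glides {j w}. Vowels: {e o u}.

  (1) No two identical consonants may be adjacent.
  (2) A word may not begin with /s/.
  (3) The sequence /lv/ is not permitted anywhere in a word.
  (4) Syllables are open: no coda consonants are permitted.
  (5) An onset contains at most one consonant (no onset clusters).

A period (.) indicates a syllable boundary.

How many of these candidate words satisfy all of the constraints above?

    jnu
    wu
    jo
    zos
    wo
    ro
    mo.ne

5

jnu — violates constraint 5: syllable 1 onset /jn/ has 2 consonants (> 1) → phonotactically illegal
wu — σ1 onset /w/, coda /∅/ ok → phonotactically legal
jo — σ1 onset /j/, coda /∅/ ok → phonotactically legal
zos — violates constraint 4: syllable 1 coda /s/ has 1 consonant (> 0) → phonotactically illegal
wo — σ1 onset /w/, coda /∅/ ok → phonotactically legal
ro — σ1 onset /r/, coda /∅/ ok → phonotactically legal
mo.ne — σ1 onset /m/, coda /∅/ ok; σ2 onset /n/, coda /∅/ ok → phonotactically legal
Phonotactically legal: wu, jo, wo, ro, mo.ne → 5.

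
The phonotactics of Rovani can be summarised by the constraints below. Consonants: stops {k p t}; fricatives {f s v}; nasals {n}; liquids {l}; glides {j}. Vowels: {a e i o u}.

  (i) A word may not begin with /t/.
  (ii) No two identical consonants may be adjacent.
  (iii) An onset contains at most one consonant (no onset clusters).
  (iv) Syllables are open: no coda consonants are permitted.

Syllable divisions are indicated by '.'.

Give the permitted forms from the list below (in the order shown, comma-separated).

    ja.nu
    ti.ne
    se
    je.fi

ja.nu — σ1 onset /j/, coda /∅/ ok; σ2 onset /n/, coda /∅/ ok → permitted
ti.ne — violates constraint (i): word begins with /t/ → not permitted
se — σ1 onset /s/, coda /∅/ ok → permitted
je.fi — σ1 onset /j/, coda /∅/ ok; σ2 onset /f/, coda /∅/ ok → permitted

ja.nu, se, je.fi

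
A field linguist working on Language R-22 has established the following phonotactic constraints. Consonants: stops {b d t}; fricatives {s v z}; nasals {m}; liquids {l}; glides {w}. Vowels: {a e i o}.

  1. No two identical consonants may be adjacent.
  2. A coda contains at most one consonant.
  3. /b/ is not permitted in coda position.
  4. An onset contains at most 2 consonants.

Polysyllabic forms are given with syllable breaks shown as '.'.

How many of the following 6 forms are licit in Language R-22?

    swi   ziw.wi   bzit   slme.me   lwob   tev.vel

swi — σ1 onset /sw/ (2C), coda /∅/ ok → licit
ziw.wi — violates constraint 1: adjacent identical consonants /ww/ → illicit
bzit — σ1 onset /bz/ (2C), coda /t/ ok → licit
slme.me — violates constraint 4: syllable 1 onset /slm/ has 3 consonants (> 2) → illicit
lwob — violates constraint 3: syllable 1 coda contains /b/ → illicit
tev.vel — violates constraint 1: adjacent identical consonants /vv/ → illicit
Licit: swi, bzit → 2.

2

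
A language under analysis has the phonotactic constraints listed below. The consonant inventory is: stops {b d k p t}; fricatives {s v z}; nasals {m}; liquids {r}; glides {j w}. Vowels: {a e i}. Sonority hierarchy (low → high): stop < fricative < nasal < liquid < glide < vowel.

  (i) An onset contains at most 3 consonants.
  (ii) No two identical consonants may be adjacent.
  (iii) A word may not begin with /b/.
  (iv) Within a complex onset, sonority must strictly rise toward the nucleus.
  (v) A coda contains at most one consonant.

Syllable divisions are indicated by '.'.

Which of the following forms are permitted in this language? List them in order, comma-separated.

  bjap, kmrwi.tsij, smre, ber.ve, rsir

smre

bjap — violates constraint (iii): word begins with /b/ → not permitted
kmrwi.tsij — violates constraint (i): syllable 1 onset /kmrw/ has 4 consonants (> 3) → not permitted
smre — σ1 onset /smr/ (2→3→4 rises), coda /∅/ ok → permitted
ber.ve — violates constraint (iii): word begins with /b/ → not permitted
rsir — violates constraint (iv): syllable 1 onset /rs/: /r/ (liquid, 4) → /s/ (fricative, 2) does not rise → not permitted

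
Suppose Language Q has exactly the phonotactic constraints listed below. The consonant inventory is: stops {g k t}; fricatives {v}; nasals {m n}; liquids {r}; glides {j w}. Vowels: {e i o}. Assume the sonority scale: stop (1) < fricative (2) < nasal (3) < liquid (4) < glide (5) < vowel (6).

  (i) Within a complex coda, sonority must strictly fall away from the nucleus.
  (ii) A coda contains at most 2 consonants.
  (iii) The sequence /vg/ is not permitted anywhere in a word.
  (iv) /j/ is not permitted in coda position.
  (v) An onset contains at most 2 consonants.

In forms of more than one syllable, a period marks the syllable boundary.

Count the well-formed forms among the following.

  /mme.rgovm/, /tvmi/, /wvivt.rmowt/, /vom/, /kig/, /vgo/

3

/mme.rgovm/ — violates constraint (i): syllable 2 coda /vm/: /v/ (fricative, 2) → /m/ (nasal, 3) does not fall → ill-formed
/tvmi/ — violates constraint (v): syllable 1 onset /tvm/ has 3 consonants (> 2) → ill-formed
/wvivt.rmowt/ — σ1 onset /wv/ (2C), coda /vt/ (2→1 falls) ok; σ2 onset /rm/ (2C), coda /wt/ (5→1 falls) ok → well-formed
/vom/ — σ1 onset /v/, coda /m/ ok → well-formed
/kig/ — σ1 onset /k/, coda /g/ ok → well-formed
/vgo/ — violates constraint (iii): contains banned sequence /vg/ → ill-formed
Well-formed: /wvivt.rmowt/, /vom/, /kig/ → 3.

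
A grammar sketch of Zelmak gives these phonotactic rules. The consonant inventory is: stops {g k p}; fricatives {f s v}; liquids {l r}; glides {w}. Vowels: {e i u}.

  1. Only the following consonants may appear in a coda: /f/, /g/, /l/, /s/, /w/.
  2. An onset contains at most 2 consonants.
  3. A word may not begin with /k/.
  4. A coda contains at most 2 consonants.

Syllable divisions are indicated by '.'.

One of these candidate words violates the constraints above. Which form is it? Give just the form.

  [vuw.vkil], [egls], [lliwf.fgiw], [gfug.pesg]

[egls]

[vuw.vkil] — σ1 onset /v/, coda /w/ ok; σ2 onset /vk/ (2C), coda /l/ ok → permitted
[egls] — violates constraint 4: syllable 1 coda /gls/ has 3 consonants (> 2) → not permitted
[lliwf.fgiw] — σ1 onset /ll/ (2C), coda /wf/ (2C) ok; σ2 onset /fg/ (2C), coda /w/ ok → permitted
[gfug.pesg] — σ1 onset /gf/ (2C), coda /g/ ok; σ2 onset /p/, coda /sg/ (2C) ok → permitted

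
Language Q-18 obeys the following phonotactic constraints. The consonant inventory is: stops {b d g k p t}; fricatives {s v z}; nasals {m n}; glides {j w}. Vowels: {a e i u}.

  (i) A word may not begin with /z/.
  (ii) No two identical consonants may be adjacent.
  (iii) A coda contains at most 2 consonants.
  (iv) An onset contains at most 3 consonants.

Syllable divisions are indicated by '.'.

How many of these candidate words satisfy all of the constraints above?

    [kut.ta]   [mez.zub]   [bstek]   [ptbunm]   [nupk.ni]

3

[kut.ta] — violates constraint (ii): adjacent identical consonants /tt/ → ill-formed
[mez.zub] — violates constraint (ii): adjacent identical consonants /zz/ → ill-formed
[bstek] — σ1 onset /bst/ (3C), coda /k/ ok → well-formed
[ptbunm] — σ1 onset /ptb/ (3C), coda /nm/ (2C) ok → well-formed
[nupk.ni] — σ1 onset /n/, coda /pk/ (2C) ok; σ2 onset /n/, coda /∅/ ok → well-formed
Well-formed: [bstek], [ptbunm], [nupk.ni] → 3.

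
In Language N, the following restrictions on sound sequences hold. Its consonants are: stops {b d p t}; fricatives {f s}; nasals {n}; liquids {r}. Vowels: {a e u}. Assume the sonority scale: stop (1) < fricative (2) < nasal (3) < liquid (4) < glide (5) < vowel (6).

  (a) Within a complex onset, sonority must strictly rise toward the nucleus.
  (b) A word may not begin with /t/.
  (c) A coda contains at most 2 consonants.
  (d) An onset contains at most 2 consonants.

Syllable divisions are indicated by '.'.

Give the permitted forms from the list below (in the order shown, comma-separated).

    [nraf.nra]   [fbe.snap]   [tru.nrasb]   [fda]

[nraf.nra] — σ1 onset /nr/ (3→4 rises), coda /f/ ok; σ2 onset /nr/ (3→4 rises), coda /∅/ ok → permitted
[fbe.snap] — violates constraint (a): syllable 1 onset /fb/: /f/ (fricative, 2) → /b/ (stop, 1) does not rise → not permitted
[tru.nrasb] — violates constraint (b): word begins with /t/ → not permitted
[fda] — violates constraint (a): syllable 1 onset /fd/: /f/ (fricative, 2) → /d/ (stop, 1) does not rise → not permitted

[nraf.nra]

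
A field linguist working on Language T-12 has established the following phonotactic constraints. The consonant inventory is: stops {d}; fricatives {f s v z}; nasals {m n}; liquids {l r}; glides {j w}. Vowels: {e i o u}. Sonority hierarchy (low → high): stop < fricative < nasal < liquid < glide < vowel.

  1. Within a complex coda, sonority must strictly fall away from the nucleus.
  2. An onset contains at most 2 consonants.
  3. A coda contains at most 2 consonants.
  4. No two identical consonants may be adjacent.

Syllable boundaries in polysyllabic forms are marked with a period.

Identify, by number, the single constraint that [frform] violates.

2

[frform]: syllable 1 onset /frf/ has 3 consonants (> 2).
This is a violation of constraint 2: "An onset contains at most 2 consonants."
The remaining constraints (1, 3, 4) are satisfied.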